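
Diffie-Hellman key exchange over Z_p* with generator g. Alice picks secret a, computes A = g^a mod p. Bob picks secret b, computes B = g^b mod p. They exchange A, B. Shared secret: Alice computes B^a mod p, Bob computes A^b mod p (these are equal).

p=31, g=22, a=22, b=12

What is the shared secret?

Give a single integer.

Answer: 4

Derivation:
A = 22^22 mod 31  (bits of 22 = 10110)
  bit 0 = 1: r = r^2 * 22 mod 31 = 1^2 * 22 = 1*22 = 22
  bit 1 = 0: r = r^2 mod 31 = 22^2 = 19
  bit 2 = 1: r = r^2 * 22 mod 31 = 19^2 * 22 = 20*22 = 6
  bit 3 = 1: r = r^2 * 22 mod 31 = 6^2 * 22 = 5*22 = 17
  bit 4 = 0: r = r^2 mod 31 = 17^2 = 10
  -> A = 10
B = 22^12 mod 31  (bits of 12 = 1100)
  bit 0 = 1: r = r^2 * 22 mod 31 = 1^2 * 22 = 1*22 = 22
  bit 1 = 1: r = r^2 * 22 mod 31 = 22^2 * 22 = 19*22 = 15
  bit 2 = 0: r = r^2 mod 31 = 15^2 = 8
  bit 3 = 0: r = r^2 mod 31 = 8^2 = 2
  -> B = 2
s = B^a = 2^22 mod 31  (bits of 22 = 10110)
  bit 0 = 1: r = r^2 * 2 mod 31 = 1^2 * 2 = 1*2 = 2
  bit 1 = 0: r = r^2 mod 31 = 2^2 = 4
  bit 2 = 1: r = r^2 * 2 mod 31 = 4^2 * 2 = 16*2 = 1
  bit 3 = 1: r = r^2 * 2 mod 31 = 1^2 * 2 = 1*2 = 2
  bit 4 = 0: r = r^2 mod 31 = 2^2 = 4
  -> s = B^a = 4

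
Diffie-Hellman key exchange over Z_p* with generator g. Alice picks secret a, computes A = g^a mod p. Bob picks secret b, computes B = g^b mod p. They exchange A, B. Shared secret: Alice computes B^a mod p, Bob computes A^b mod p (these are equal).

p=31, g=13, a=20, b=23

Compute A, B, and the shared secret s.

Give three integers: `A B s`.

Answer: 25 24 5

Derivation:
A = 13^20 mod 31  (bits of 20 = 10100)
  bit 0 = 1: r = r^2 * 13 mod 31 = 1^2 * 13 = 1*13 = 13
  bit 1 = 0: r = r^2 mod 31 = 13^2 = 14
  bit 2 = 1: r = r^2 * 13 mod 31 = 14^2 * 13 = 10*13 = 6
  bit 3 = 0: r = r^2 mod 31 = 6^2 = 5
  bit 4 = 0: r = r^2 mod 31 = 5^2 = 25
  -> A = 25
B = 13^23 mod 31  (bits of 23 = 10111)
  bit 0 = 1: r = r^2 * 13 mod 31 = 1^2 * 13 = 1*13 = 13
  bit 1 = 0: r = r^2 mod 31 = 13^2 = 14
  bit 2 = 1: r = r^2 * 13 mod 31 = 14^2 * 13 = 10*13 = 6
  bit 3 = 1: r = r^2 * 13 mod 31 = 6^2 * 13 = 5*13 = 3
  bit 4 = 1: r = r^2 * 13 mod 31 = 3^2 * 13 = 9*13 = 24
  -> B = 24
s = B^a = 24^20 mod 31  (bits of 20 = 10100)
  bit 0 = 1: r = r^2 * 24 mod 31 = 1^2 * 24 = 1*24 = 24
  bit 1 = 0: r = r^2 mod 31 = 24^2 = 18
  bit 2 = 1: r = r^2 * 24 mod 31 = 18^2 * 24 = 14*24 = 26
  bit 3 = 0: r = r^2 mod 31 = 26^2 = 25
  bit 4 = 0: r = r^2 mod 31 = 25^2 = 5
  -> s = B^a = 5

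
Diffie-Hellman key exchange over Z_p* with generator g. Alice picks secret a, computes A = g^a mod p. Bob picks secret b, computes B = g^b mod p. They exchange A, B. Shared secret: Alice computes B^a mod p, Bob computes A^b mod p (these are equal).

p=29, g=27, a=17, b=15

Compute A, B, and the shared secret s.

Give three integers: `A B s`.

Answer: 8 2 21

Derivation:
A = 27^17 mod 29  (bits of 17 = 10001)
  bit 0 = 1: r = r^2 * 27 mod 29 = 1^2 * 27 = 1*27 = 27
  bit 1 = 0: r = r^2 mod 29 = 27^2 = 4
  bit 2 = 0: r = r^2 mod 29 = 4^2 = 16
  bit 3 = 0: r = r^2 mod 29 = 16^2 = 24
  bit 4 = 1: r = r^2 * 27 mod 29 = 24^2 * 27 = 25*27 = 8
  -> A = 8
B = 27^15 mod 29  (bits of 15 = 1111)
  bit 0 = 1: r = r^2 * 27 mod 29 = 1^2 * 27 = 1*27 = 27
  bit 1 = 1: r = r^2 * 27 mod 29 = 27^2 * 27 = 4*27 = 21
  bit 2 = 1: r = r^2 * 27 mod 29 = 21^2 * 27 = 6*27 = 17
  bit 3 = 1: r = r^2 * 27 mod 29 = 17^2 * 27 = 28*27 = 2
  -> B = 2
s = B^a = 2^17 mod 29  (bits of 17 = 10001)
  bit 0 = 1: r = r^2 * 2 mod 29 = 1^2 * 2 = 1*2 = 2
  bit 1 = 0: r = r^2 mod 29 = 2^2 = 4
  bit 2 = 0: r = r^2 mod 29 = 4^2 = 16
  bit 3 = 0: r = r^2 mod 29 = 16^2 = 24
  bit 4 = 1: r = r^2 * 2 mod 29 = 24^2 * 2 = 25*2 = 21
  -> s = B^a = 21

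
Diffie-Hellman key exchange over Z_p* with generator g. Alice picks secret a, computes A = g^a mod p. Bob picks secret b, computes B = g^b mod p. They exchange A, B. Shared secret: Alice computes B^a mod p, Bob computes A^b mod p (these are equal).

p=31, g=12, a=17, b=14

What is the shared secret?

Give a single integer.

Answer: 14

Derivation:
A = 12^17 mod 31  (bits of 17 = 10001)
  bit 0 = 1: r = r^2 * 12 mod 31 = 1^2 * 12 = 1*12 = 12
  bit 1 = 0: r = r^2 mod 31 = 12^2 = 20
  bit 2 = 0: r = r^2 mod 31 = 20^2 = 28
  bit 3 = 0: r = r^2 mod 31 = 28^2 = 9
  bit 4 = 1: r = r^2 * 12 mod 31 = 9^2 * 12 = 19*12 = 11
  -> A = 11
B = 12^14 mod 31  (bits of 14 = 1110)
  bit 0 = 1: r = r^2 * 12 mod 31 = 1^2 * 12 = 1*12 = 12
  bit 1 = 1: r = r^2 * 12 mod 31 = 12^2 * 12 = 20*12 = 23
  bit 2 = 1: r = r^2 * 12 mod 31 = 23^2 * 12 = 2*12 = 24
  bit 3 = 0: r = r^2 mod 31 = 24^2 = 18
  -> B = 18
s = B^a = 18^17 mod 31  (bits of 17 = 10001)
  bit 0 = 1: r = r^2 * 18 mod 31 = 1^2 * 18 = 1*18 = 18
  bit 1 = 0: r = r^2 mod 31 = 18^2 = 14
  bit 2 = 0: r = r^2 mod 31 = 14^2 = 10
  bit 3 = 0: r = r^2 mod 31 = 10^2 = 7
  bit 4 = 1: r = r^2 * 18 mod 31 = 7^2 * 18 = 18*18 = 14
  -> s = B^a = 14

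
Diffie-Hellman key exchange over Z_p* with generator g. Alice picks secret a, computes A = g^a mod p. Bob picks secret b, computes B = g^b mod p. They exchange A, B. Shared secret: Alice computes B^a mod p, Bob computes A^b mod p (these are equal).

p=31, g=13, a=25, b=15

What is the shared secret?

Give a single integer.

Answer: 30

Derivation:
A = 13^25 mod 31  (bits of 25 = 11001)
  bit 0 = 1: r = r^2 * 13 mod 31 = 1^2 * 13 = 1*13 = 13
  bit 1 = 1: r = r^2 * 13 mod 31 = 13^2 * 13 = 14*13 = 27
  bit 2 = 0: r = r^2 mod 31 = 27^2 = 16
  bit 3 = 0: r = r^2 mod 31 = 16^2 = 8
  bit 4 = 1: r = r^2 * 13 mod 31 = 8^2 * 13 = 2*13 = 26
  -> A = 26
B = 13^15 mod 31  (bits of 15 = 1111)
  bit 0 = 1: r = r^2 * 13 mod 31 = 1^2 * 13 = 1*13 = 13
  bit 1 = 1: r = r^2 * 13 mod 31 = 13^2 * 13 = 14*13 = 27
  bit 2 = 1: r = r^2 * 13 mod 31 = 27^2 * 13 = 16*13 = 22
  bit 3 = 1: r = r^2 * 13 mod 31 = 22^2 * 13 = 19*13 = 30
  -> B = 30
s = B^a = 30^25 mod 31  (bits of 25 = 11001)
  bit 0 = 1: r = r^2 * 30 mod 31 = 1^2 * 30 = 1*30 = 30
  bit 1 = 1: r = r^2 * 30 mod 31 = 30^2 * 30 = 1*30 = 30
  bit 2 = 0: r = r^2 mod 31 = 30^2 = 1
  bit 3 = 0: r = r^2 mod 31 = 1^2 = 1
  bit 4 = 1: r = r^2 * 30 mod 31 = 1^2 * 30 = 1*30 = 30
  -> s = B^a = 30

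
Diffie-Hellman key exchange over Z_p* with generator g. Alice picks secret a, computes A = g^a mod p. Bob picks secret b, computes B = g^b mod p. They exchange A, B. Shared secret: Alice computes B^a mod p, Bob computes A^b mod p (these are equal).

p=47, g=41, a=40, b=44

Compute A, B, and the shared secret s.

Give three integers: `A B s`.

A = 41^40 mod 47  (bits of 40 = 101000)
  bit 0 = 1: r = r^2 * 41 mod 47 = 1^2 * 41 = 1*41 = 41
  bit 1 = 0: r = r^2 mod 47 = 41^2 = 36
  bit 2 = 1: r = r^2 * 41 mod 47 = 36^2 * 41 = 27*41 = 26
  bit 3 = 0: r = r^2 mod 47 = 26^2 = 18
  bit 4 = 0: r = r^2 mod 47 = 18^2 = 42
  bit 5 = 0: r = r^2 mod 47 = 42^2 = 25
  -> A = 25
B = 41^44 mod 47  (bits of 44 = 101100)
  bit 0 = 1: r = r^2 * 41 mod 47 = 1^2 * 41 = 1*41 = 41
  bit 1 = 0: r = r^2 mod 47 = 41^2 = 36
  bit 2 = 1: r = r^2 * 41 mod 47 = 36^2 * 41 = 27*41 = 26
  bit 3 = 1: r = r^2 * 41 mod 47 = 26^2 * 41 = 18*41 = 33
  bit 4 = 0: r = r^2 mod 47 = 33^2 = 8
  bit 5 = 0: r = r^2 mod 47 = 8^2 = 17
  -> B = 17
s = B^a = 17^40 mod 47  (bits of 40 = 101000)
  bit 0 = 1: r = r^2 * 17 mod 47 = 1^2 * 17 = 1*17 = 17
  bit 1 = 0: r = r^2 mod 47 = 17^2 = 7
  bit 2 = 1: r = r^2 * 17 mod 47 = 7^2 * 17 = 2*17 = 34
  bit 3 = 0: r = r^2 mod 47 = 34^2 = 28
  bit 4 = 0: r = r^2 mod 47 = 28^2 = 32
  bit 5 = 0: r = r^2 mod 47 = 32^2 = 37
  -> s = B^a = 37

Answer: 25 17 37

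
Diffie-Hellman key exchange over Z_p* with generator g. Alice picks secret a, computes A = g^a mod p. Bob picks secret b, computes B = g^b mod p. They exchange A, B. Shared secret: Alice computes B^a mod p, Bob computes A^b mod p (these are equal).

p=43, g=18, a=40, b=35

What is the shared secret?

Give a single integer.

A = 18^40 mod 43  (bits of 40 = 101000)
  bit 0 = 1: r = r^2 * 18 mod 43 = 1^2 * 18 = 1*18 = 18
  bit 1 = 0: r = r^2 mod 43 = 18^2 = 23
  bit 2 = 1: r = r^2 * 18 mod 43 = 23^2 * 18 = 13*18 = 19
  bit 3 = 0: r = r^2 mod 43 = 19^2 = 17
  bit 4 = 0: r = r^2 mod 43 = 17^2 = 31
  bit 5 = 0: r = r^2 mod 43 = 31^2 = 15
  -> A = 15
B = 18^35 mod 43  (bits of 35 = 100011)
  bit 0 = 1: r = r^2 * 18 mod 43 = 1^2 * 18 = 1*18 = 18
  bit 1 = 0: r = r^2 mod 43 = 18^2 = 23
  bit 2 = 0: r = r^2 mod 43 = 23^2 = 13
  bit 3 = 0: r = r^2 mod 43 = 13^2 = 40
  bit 4 = 1: r = r^2 * 18 mod 43 = 40^2 * 18 = 9*18 = 33
  bit 5 = 1: r = r^2 * 18 mod 43 = 33^2 * 18 = 14*18 = 37
  -> B = 37
s = B^a = 37^40 mod 43  (bits of 40 = 101000)
  bit 0 = 1: r = r^2 * 37 mod 43 = 1^2 * 37 = 1*37 = 37
  bit 1 = 0: r = r^2 mod 43 = 37^2 = 36
  bit 2 = 1: r = r^2 * 37 mod 43 = 36^2 * 37 = 6*37 = 7
  bit 3 = 0: r = r^2 mod 43 = 7^2 = 6
  bit 4 = 0: r = r^2 mod 43 = 6^2 = 36
  bit 5 = 0: r = r^2 mod 43 = 36^2 = 6
  -> s = B^a = 6

Answer: 6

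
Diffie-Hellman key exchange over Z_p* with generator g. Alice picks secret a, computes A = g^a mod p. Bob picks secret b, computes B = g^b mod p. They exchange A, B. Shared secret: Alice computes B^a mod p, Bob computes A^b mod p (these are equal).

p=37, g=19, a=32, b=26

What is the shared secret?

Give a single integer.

A = 19^32 mod 37  (bits of 32 = 100000)
  bit 0 = 1: r = r^2 * 19 mod 37 = 1^2 * 19 = 1*19 = 19
  bit 1 = 0: r = r^2 mod 37 = 19^2 = 28
  bit 2 = 0: r = r^2 mod 37 = 28^2 = 7
  bit 3 = 0: r = r^2 mod 37 = 7^2 = 12
  bit 4 = 0: r = r^2 mod 37 = 12^2 = 33
  bit 5 = 0: r = r^2 mod 37 = 33^2 = 16
  -> A = 16
B = 19^26 mod 37  (bits of 26 = 11010)
  bit 0 = 1: r = r^2 * 19 mod 37 = 1^2 * 19 = 1*19 = 19
  bit 1 = 1: r = r^2 * 19 mod 37 = 19^2 * 19 = 28*19 = 14
  bit 2 = 0: r = r^2 mod 37 = 14^2 = 11
  bit 3 = 1: r = r^2 * 19 mod 37 = 11^2 * 19 = 10*19 = 5
  bit 4 = 0: r = r^2 mod 37 = 5^2 = 25
  -> B = 25
s = B^a = 25^32 mod 37  (bits of 32 = 100000)
  bit 0 = 1: r = r^2 * 25 mod 37 = 1^2 * 25 = 1*25 = 25
  bit 1 = 0: r = r^2 mod 37 = 25^2 = 33
  bit 2 = 0: r = r^2 mod 37 = 33^2 = 16
  bit 3 = 0: r = r^2 mod 37 = 16^2 = 34
  bit 4 = 0: r = r^2 mod 37 = 34^2 = 9
  bit 5 = 0: r = r^2 mod 37 = 9^2 = 7
  -> s = B^a = 7

Answer: 7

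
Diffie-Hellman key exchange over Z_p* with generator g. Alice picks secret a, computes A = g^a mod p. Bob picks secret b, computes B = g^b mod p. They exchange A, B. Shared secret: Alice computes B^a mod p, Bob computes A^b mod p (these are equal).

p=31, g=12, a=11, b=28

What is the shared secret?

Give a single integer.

A = 12^11 mod 31  (bits of 11 = 1011)
  bit 0 = 1: r = r^2 * 12 mod 31 = 1^2 * 12 = 1*12 = 12
  bit 1 = 0: r = r^2 mod 31 = 12^2 = 20
  bit 2 = 1: r = r^2 * 12 mod 31 = 20^2 * 12 = 28*12 = 26
  bit 3 = 1: r = r^2 * 12 mod 31 = 26^2 * 12 = 25*12 = 21
  -> A = 21
B = 12^28 mod 31  (bits of 28 = 11100)
  bit 0 = 1: r = r^2 * 12 mod 31 = 1^2 * 12 = 1*12 = 12
  bit 1 = 1: r = r^2 * 12 mod 31 = 12^2 * 12 = 20*12 = 23
  bit 2 = 1: r = r^2 * 12 mod 31 = 23^2 * 12 = 2*12 = 24
  bit 3 = 0: r = r^2 mod 31 = 24^2 = 18
  bit 4 = 0: r = r^2 mod 31 = 18^2 = 14
  -> B = 14
s = B^a = 14^11 mod 31  (bits of 11 = 1011)
  bit 0 = 1: r = r^2 * 14 mod 31 = 1^2 * 14 = 1*14 = 14
  bit 1 = 0: r = r^2 mod 31 = 14^2 = 10
  bit 2 = 1: r = r^2 * 14 mod 31 = 10^2 * 14 = 7*14 = 5
  bit 3 = 1: r = r^2 * 14 mod 31 = 5^2 * 14 = 25*14 = 9
  -> s = B^a = 9

Answer: 9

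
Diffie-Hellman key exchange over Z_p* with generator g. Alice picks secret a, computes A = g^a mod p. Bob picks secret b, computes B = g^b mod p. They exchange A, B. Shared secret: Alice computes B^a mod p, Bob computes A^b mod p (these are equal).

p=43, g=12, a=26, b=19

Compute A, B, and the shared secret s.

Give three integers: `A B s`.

A = 12^26 mod 43  (bits of 26 = 11010)
  bit 0 = 1: r = r^2 * 12 mod 43 = 1^2 * 12 = 1*12 = 12
  bit 1 = 1: r = r^2 * 12 mod 43 = 12^2 * 12 = 15*12 = 8
  bit 2 = 0: r = r^2 mod 43 = 8^2 = 21
  bit 3 = 1: r = r^2 * 12 mod 43 = 21^2 * 12 = 11*12 = 3
  bit 4 = 0: r = r^2 mod 43 = 3^2 = 9
  -> A = 9
B = 12^19 mod 43  (bits of 19 = 10011)
  bit 0 = 1: r = r^2 * 12 mod 43 = 1^2 * 12 = 1*12 = 12
  bit 1 = 0: r = r^2 mod 43 = 12^2 = 15
  bit 2 = 0: r = r^2 mod 43 = 15^2 = 10
  bit 3 = 1: r = r^2 * 12 mod 43 = 10^2 * 12 = 14*12 = 39
  bit 4 = 1: r = r^2 * 12 mod 43 = 39^2 * 12 = 16*12 = 20
  -> B = 20
s = B^a = 20^26 mod 43  (bits of 26 = 11010)
  bit 0 = 1: r = r^2 * 20 mod 43 = 1^2 * 20 = 1*20 = 20
  bit 1 = 1: r = r^2 * 20 mod 43 = 20^2 * 20 = 13*20 = 2
  bit 2 = 0: r = r^2 mod 43 = 2^2 = 4
  bit 3 = 1: r = r^2 * 20 mod 43 = 4^2 * 20 = 16*20 = 19
  bit 4 = 0: r = r^2 mod 43 = 19^2 = 17
  -> s = B^a = 17

Answer: 9 20 17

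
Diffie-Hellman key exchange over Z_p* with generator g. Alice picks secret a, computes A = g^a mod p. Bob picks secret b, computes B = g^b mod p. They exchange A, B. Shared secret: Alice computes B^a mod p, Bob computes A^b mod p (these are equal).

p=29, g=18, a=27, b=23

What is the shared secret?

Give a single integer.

A = 18^27 mod 29  (bits of 27 = 11011)
  bit 0 = 1: r = r^2 * 18 mod 29 = 1^2 * 18 = 1*18 = 18
  bit 1 = 1: r = r^2 * 18 mod 29 = 18^2 * 18 = 5*18 = 3
  bit 2 = 0: r = r^2 mod 29 = 3^2 = 9
  bit 3 = 1: r = r^2 * 18 mod 29 = 9^2 * 18 = 23*18 = 8
  bit 4 = 1: r = r^2 * 18 mod 29 = 8^2 * 18 = 6*18 = 21
  -> A = 21
B = 18^23 mod 29  (bits of 23 = 10111)
  bit 0 = 1: r = r^2 * 18 mod 29 = 1^2 * 18 = 1*18 = 18
  bit 1 = 0: r = r^2 mod 29 = 18^2 = 5
  bit 2 = 1: r = r^2 * 18 mod 29 = 5^2 * 18 = 25*18 = 15
  bit 3 = 1: r = r^2 * 18 mod 29 = 15^2 * 18 = 22*18 = 19
  bit 4 = 1: r = r^2 * 18 mod 29 = 19^2 * 18 = 13*18 = 2
  -> B = 2
s = B^a = 2^27 mod 29  (bits of 27 = 11011)
  bit 0 = 1: r = r^2 * 2 mod 29 = 1^2 * 2 = 1*2 = 2
  bit 1 = 1: r = r^2 * 2 mod 29 = 2^2 * 2 = 4*2 = 8
  bit 2 = 0: r = r^2 mod 29 = 8^2 = 6
  bit 3 = 1: r = r^2 * 2 mod 29 = 6^2 * 2 = 7*2 = 14
  bit 4 = 1: r = r^2 * 2 mod 29 = 14^2 * 2 = 22*2 = 15
  -> s = B^a = 15

Answer: 15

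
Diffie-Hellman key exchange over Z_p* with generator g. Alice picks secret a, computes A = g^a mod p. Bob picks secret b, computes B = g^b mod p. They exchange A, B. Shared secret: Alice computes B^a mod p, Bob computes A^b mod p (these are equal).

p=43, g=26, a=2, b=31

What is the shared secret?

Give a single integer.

A = 26^2 mod 43  (bits of 2 = 10)
  bit 0 = 1: r = r^2 * 26 mod 43 = 1^2 * 26 = 1*26 = 26
  bit 1 = 0: r = r^2 mod 43 = 26^2 = 31
  -> A = 31
B = 26^31 mod 43  (bits of 31 = 11111)
  bit 0 = 1: r = r^2 * 26 mod 43 = 1^2 * 26 = 1*26 = 26
  bit 1 = 1: r = r^2 * 26 mod 43 = 26^2 * 26 = 31*26 = 32
  bit 2 = 1: r = r^2 * 26 mod 43 = 32^2 * 26 = 35*26 = 7
  bit 3 = 1: r = r^2 * 26 mod 43 = 7^2 * 26 = 6*26 = 27
  bit 4 = 1: r = r^2 * 26 mod 43 = 27^2 * 26 = 41*26 = 34
  -> B = 34
s = B^a = 34^2 mod 43  (bits of 2 = 10)
  bit 0 = 1: r = r^2 * 34 mod 43 = 1^2 * 34 = 1*34 = 34
  bit 1 = 0: r = r^2 mod 43 = 34^2 = 38
  -> s = B^a = 38

Answer: 38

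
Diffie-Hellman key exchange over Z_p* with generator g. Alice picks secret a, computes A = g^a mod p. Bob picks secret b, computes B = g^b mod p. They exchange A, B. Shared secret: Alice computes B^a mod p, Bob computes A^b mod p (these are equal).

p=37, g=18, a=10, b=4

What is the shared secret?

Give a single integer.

Answer: 7

Derivation:
A = 18^10 mod 37  (bits of 10 = 1010)
  bit 0 = 1: r = r^2 * 18 mod 37 = 1^2 * 18 = 1*18 = 18
  bit 1 = 0: r = r^2 mod 37 = 18^2 = 28
  bit 2 = 1: r = r^2 * 18 mod 37 = 28^2 * 18 = 7*18 = 15
  bit 3 = 0: r = r^2 mod 37 = 15^2 = 3
  -> A = 3
B = 18^4 mod 37  (bits of 4 = 100)
  bit 0 = 1: r = r^2 * 18 mod 37 = 1^2 * 18 = 1*18 = 18
  bit 1 = 0: r = r^2 mod 37 = 18^2 = 28
  bit 2 = 0: r = r^2 mod 37 = 28^2 = 7
  -> B = 7
s = B^a = 7^10 mod 37  (bits of 10 = 1010)
  bit 0 = 1: r = r^2 * 7 mod 37 = 1^2 * 7 = 1*7 = 7
  bit 1 = 0: r = r^2 mod 37 = 7^2 = 12
  bit 2 = 1: r = r^2 * 7 mod 37 = 12^2 * 7 = 33*7 = 9
  bit 3 = 0: r = r^2 mod 37 = 9^2 = 7
  -> s = B^a = 7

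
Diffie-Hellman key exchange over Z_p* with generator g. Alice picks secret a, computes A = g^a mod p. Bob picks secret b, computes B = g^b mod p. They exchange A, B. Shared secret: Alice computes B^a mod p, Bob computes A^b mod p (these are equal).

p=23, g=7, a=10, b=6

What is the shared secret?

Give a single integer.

Answer: 6

Derivation:
A = 7^10 mod 23  (bits of 10 = 1010)
  bit 0 = 1: r = r^2 * 7 mod 23 = 1^2 * 7 = 1*7 = 7
  bit 1 = 0: r = r^2 mod 23 = 7^2 = 3
  bit 2 = 1: r = r^2 * 7 mod 23 = 3^2 * 7 = 9*7 = 17
  bit 3 = 0: r = r^2 mod 23 = 17^2 = 13
  -> A = 13
B = 7^6 mod 23  (bits of 6 = 110)
  bit 0 = 1: r = r^2 * 7 mod 23 = 1^2 * 7 = 1*7 = 7
  bit 1 = 1: r = r^2 * 7 mod 23 = 7^2 * 7 = 3*7 = 21
  bit 2 = 0: r = r^2 mod 23 = 21^2 = 4
  -> B = 4
s = B^a = 4^10 mod 23  (bits of 10 = 1010)
  bit 0 = 1: r = r^2 * 4 mod 23 = 1^2 * 4 = 1*4 = 4
  bit 1 = 0: r = r^2 mod 23 = 4^2 = 16
  bit 2 = 1: r = r^2 * 4 mod 23 = 16^2 * 4 = 3*4 = 12
  bit 3 = 0: r = r^2 mod 23 = 12^2 = 6
  -> s = B^a = 6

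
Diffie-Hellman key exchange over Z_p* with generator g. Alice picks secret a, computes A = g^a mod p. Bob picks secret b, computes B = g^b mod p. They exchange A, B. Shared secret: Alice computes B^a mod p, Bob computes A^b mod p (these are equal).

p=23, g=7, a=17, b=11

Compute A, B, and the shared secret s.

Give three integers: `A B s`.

Answer: 19 22 22

Derivation:
A = 7^17 mod 23  (bits of 17 = 10001)
  bit 0 = 1: r = r^2 * 7 mod 23 = 1^2 * 7 = 1*7 = 7
  bit 1 = 0: r = r^2 mod 23 = 7^2 = 3
  bit 2 = 0: r = r^2 mod 23 = 3^2 = 9
  bit 3 = 0: r = r^2 mod 23 = 9^2 = 12
  bit 4 = 1: r = r^2 * 7 mod 23 = 12^2 * 7 = 6*7 = 19
  -> A = 19
B = 7^11 mod 23  (bits of 11 = 1011)
  bit 0 = 1: r = r^2 * 7 mod 23 = 1^2 * 7 = 1*7 = 7
  bit 1 = 0: r = r^2 mod 23 = 7^2 = 3
  bit 2 = 1: r = r^2 * 7 mod 23 = 3^2 * 7 = 9*7 = 17
  bit 3 = 1: r = r^2 * 7 mod 23 = 17^2 * 7 = 13*7 = 22
  -> B = 22
s = B^a = 22^17 mod 23  (bits of 17 = 10001)
  bit 0 = 1: r = r^2 * 22 mod 23 = 1^2 * 22 = 1*22 = 22
  bit 1 = 0: r = r^2 mod 23 = 22^2 = 1
  bit 2 = 0: r = r^2 mod 23 = 1^2 = 1
  bit 3 = 0: r = r^2 mod 23 = 1^2 = 1
  bit 4 = 1: r = r^2 * 22 mod 23 = 1^2 * 22 = 1*22 = 22
  -> s = B^a = 22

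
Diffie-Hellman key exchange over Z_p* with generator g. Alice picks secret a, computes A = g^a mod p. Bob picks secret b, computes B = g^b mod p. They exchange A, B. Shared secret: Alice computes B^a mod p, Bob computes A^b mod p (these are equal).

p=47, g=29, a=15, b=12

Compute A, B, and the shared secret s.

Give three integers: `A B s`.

A = 29^15 mod 47  (bits of 15 = 1111)
  bit 0 = 1: r = r^2 * 29 mod 47 = 1^2 * 29 = 1*29 = 29
  bit 1 = 1: r = r^2 * 29 mod 47 = 29^2 * 29 = 42*29 = 43
  bit 2 = 1: r = r^2 * 29 mod 47 = 43^2 * 29 = 16*29 = 41
  bit 3 = 1: r = r^2 * 29 mod 47 = 41^2 * 29 = 36*29 = 10
  -> A = 10
B = 29^12 mod 47  (bits of 12 = 1100)
  bit 0 = 1: r = r^2 * 29 mod 47 = 1^2 * 29 = 1*29 = 29
  bit 1 = 1: r = r^2 * 29 mod 47 = 29^2 * 29 = 42*29 = 43
  bit 2 = 0: r = r^2 mod 47 = 43^2 = 16
  bit 3 = 0: r = r^2 mod 47 = 16^2 = 21
  -> B = 21
s = B^a = 21^15 mod 47  (bits of 15 = 1111)
  bit 0 = 1: r = r^2 * 21 mod 47 = 1^2 * 21 = 1*21 = 21
  bit 1 = 1: r = r^2 * 21 mod 47 = 21^2 * 21 = 18*21 = 2
  bit 2 = 1: r = r^2 * 21 mod 47 = 2^2 * 21 = 4*21 = 37
  bit 3 = 1: r = r^2 * 21 mod 47 = 37^2 * 21 = 6*21 = 32
  -> s = B^a = 32

Answer: 10 21 32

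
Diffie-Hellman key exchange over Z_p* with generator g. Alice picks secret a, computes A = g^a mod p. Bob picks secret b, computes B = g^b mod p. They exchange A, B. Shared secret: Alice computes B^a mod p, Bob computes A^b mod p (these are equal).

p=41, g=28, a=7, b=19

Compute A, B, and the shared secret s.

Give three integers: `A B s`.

A = 28^7 mod 41  (bits of 7 = 111)
  bit 0 = 1: r = r^2 * 28 mod 41 = 1^2 * 28 = 1*28 = 28
  bit 1 = 1: r = r^2 * 28 mod 41 = 28^2 * 28 = 5*28 = 17
  bit 2 = 1: r = r^2 * 28 mod 41 = 17^2 * 28 = 2*28 = 15
  -> A = 15
B = 28^19 mod 41  (bits of 19 = 10011)
  bit 0 = 1: r = r^2 * 28 mod 41 = 1^2 * 28 = 1*28 = 28
  bit 1 = 0: r = r^2 mod 41 = 28^2 = 5
  bit 2 = 0: r = r^2 mod 41 = 5^2 = 25
  bit 3 = 1: r = r^2 * 28 mod 41 = 25^2 * 28 = 10*28 = 34
  bit 4 = 1: r = r^2 * 28 mod 41 = 34^2 * 28 = 8*28 = 19
  -> B = 19
s = B^a = 19^7 mod 41  (bits of 7 = 111)
  bit 0 = 1: r = r^2 * 19 mod 41 = 1^2 * 19 = 1*19 = 19
  bit 1 = 1: r = r^2 * 19 mod 41 = 19^2 * 19 = 33*19 = 12
  bit 2 = 1: r = r^2 * 19 mod 41 = 12^2 * 19 = 21*19 = 30
  -> s = B^a = 30

Answer: 15 19 30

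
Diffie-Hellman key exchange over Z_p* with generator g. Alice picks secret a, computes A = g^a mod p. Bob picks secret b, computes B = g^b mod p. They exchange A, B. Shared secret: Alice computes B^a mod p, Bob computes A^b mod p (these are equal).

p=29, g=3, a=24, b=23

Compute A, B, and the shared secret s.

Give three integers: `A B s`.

Answer: 24 8 25

Derivation:
A = 3^24 mod 29  (bits of 24 = 11000)
  bit 0 = 1: r = r^2 * 3 mod 29 = 1^2 * 3 = 1*3 = 3
  bit 1 = 1: r = r^2 * 3 mod 29 = 3^2 * 3 = 9*3 = 27
  bit 2 = 0: r = r^2 mod 29 = 27^2 = 4
  bit 3 = 0: r = r^2 mod 29 = 4^2 = 16
  bit 4 = 0: r = r^2 mod 29 = 16^2 = 24
  -> A = 24
B = 3^23 mod 29  (bits of 23 = 10111)
  bit 0 = 1: r = r^2 * 3 mod 29 = 1^2 * 3 = 1*3 = 3
  bit 1 = 0: r = r^2 mod 29 = 3^2 = 9
  bit 2 = 1: r = r^2 * 3 mod 29 = 9^2 * 3 = 23*3 = 11
  bit 3 = 1: r = r^2 * 3 mod 29 = 11^2 * 3 = 5*3 = 15
  bit 4 = 1: r = r^2 * 3 mod 29 = 15^2 * 3 = 22*3 = 8
  -> B = 8
s = B^a = 8^24 mod 29  (bits of 24 = 11000)
  bit 0 = 1: r = r^2 * 8 mod 29 = 1^2 * 8 = 1*8 = 8
  bit 1 = 1: r = r^2 * 8 mod 29 = 8^2 * 8 = 6*8 = 19
  bit 2 = 0: r = r^2 mod 29 = 19^2 = 13
  bit 3 = 0: r = r^2 mod 29 = 13^2 = 24
  bit 4 = 0: r = r^2 mod 29 = 24^2 = 25
  -> s = B^a = 25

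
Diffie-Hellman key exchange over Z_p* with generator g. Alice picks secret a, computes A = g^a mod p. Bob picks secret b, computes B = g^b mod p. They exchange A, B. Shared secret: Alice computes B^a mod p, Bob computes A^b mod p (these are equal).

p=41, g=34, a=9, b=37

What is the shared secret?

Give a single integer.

A = 34^9 mod 41  (bits of 9 = 1001)
  bit 0 = 1: r = r^2 * 34 mod 41 = 1^2 * 34 = 1*34 = 34
  bit 1 = 0: r = r^2 mod 41 = 34^2 = 8
  bit 2 = 0: r = r^2 mod 41 = 8^2 = 23
  bit 3 = 1: r = r^2 * 34 mod 41 = 23^2 * 34 = 37*34 = 28
  -> A = 28
B = 34^37 mod 41  (bits of 37 = 100101)
  bit 0 = 1: r = r^2 * 34 mod 41 = 1^2 * 34 = 1*34 = 34
  bit 1 = 0: r = r^2 mod 41 = 34^2 = 8
  bit 2 = 0: r = r^2 mod 41 = 8^2 = 23
  bit 3 = 1: r = r^2 * 34 mod 41 = 23^2 * 34 = 37*34 = 28
  bit 4 = 0: r = r^2 mod 41 = 28^2 = 5
  bit 5 = 1: r = r^2 * 34 mod 41 = 5^2 * 34 = 25*34 = 30
  -> B = 30
s = B^a = 30^9 mod 41  (bits of 9 = 1001)
  bit 0 = 1: r = r^2 * 30 mod 41 = 1^2 * 30 = 1*30 = 30
  bit 1 = 0: r = r^2 mod 41 = 30^2 = 39
  bit 2 = 0: r = r^2 mod 41 = 39^2 = 4
  bit 3 = 1: r = r^2 * 30 mod 41 = 4^2 * 30 = 16*30 = 29
  -> s = B^a = 29

Answer: 29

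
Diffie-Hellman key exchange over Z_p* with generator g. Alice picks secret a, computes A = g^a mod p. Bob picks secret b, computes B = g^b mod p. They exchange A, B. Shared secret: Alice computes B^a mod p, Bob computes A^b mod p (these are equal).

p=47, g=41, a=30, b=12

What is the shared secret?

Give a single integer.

Answer: 2

Derivation:
A = 41^30 mod 47  (bits of 30 = 11110)
  bit 0 = 1: r = r^2 * 41 mod 47 = 1^2 * 41 = 1*41 = 41
  bit 1 = 1: r = r^2 * 41 mod 47 = 41^2 * 41 = 36*41 = 19
  bit 2 = 1: r = r^2 * 41 mod 47 = 19^2 * 41 = 32*41 = 43
  bit 3 = 1: r = r^2 * 41 mod 47 = 43^2 * 41 = 16*41 = 45
  bit 4 = 0: r = r^2 mod 47 = 45^2 = 4
  -> A = 4
B = 41^12 mod 47  (bits of 12 = 1100)
  bit 0 = 1: r = r^2 * 41 mod 47 = 1^2 * 41 = 1*41 = 41
  bit 1 = 1: r = r^2 * 41 mod 47 = 41^2 * 41 = 36*41 = 19
  bit 2 = 0: r = r^2 mod 47 = 19^2 = 32
  bit 3 = 0: r = r^2 mod 47 = 32^2 = 37
  -> B = 37
s = B^a = 37^30 mod 47  (bits of 30 = 11110)
  bit 0 = 1: r = r^2 * 37 mod 47 = 1^2 * 37 = 1*37 = 37
  bit 1 = 1: r = r^2 * 37 mod 47 = 37^2 * 37 = 6*37 = 34
  bit 2 = 1: r = r^2 * 37 mod 47 = 34^2 * 37 = 28*37 = 2
  bit 3 = 1: r = r^2 * 37 mod 47 = 2^2 * 37 = 4*37 = 7
  bit 4 = 0: r = r^2 mod 47 = 7^2 = 2
  -> s = B^a = 2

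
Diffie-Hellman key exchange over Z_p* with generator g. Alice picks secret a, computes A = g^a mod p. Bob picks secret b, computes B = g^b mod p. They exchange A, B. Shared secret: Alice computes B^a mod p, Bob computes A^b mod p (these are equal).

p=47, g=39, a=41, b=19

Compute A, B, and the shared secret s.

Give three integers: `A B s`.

Answer: 26 20 19

Derivation:
A = 39^41 mod 47  (bits of 41 = 101001)
  bit 0 = 1: r = r^2 * 39 mod 47 = 1^2 * 39 = 1*39 = 39
  bit 1 = 0: r = r^2 mod 47 = 39^2 = 17
  bit 2 = 1: r = r^2 * 39 mod 47 = 17^2 * 39 = 7*39 = 38
  bit 3 = 0: r = r^2 mod 47 = 38^2 = 34
  bit 4 = 0: r = r^2 mod 47 = 34^2 = 28
  bit 5 = 1: r = r^2 * 39 mod 47 = 28^2 * 39 = 32*39 = 26
  -> A = 26
B = 39^19 mod 47  (bits of 19 = 10011)
  bit 0 = 1: r = r^2 * 39 mod 47 = 1^2 * 39 = 1*39 = 39
  bit 1 = 0: r = r^2 mod 47 = 39^2 = 17
  bit 2 = 0: r = r^2 mod 47 = 17^2 = 7
  bit 3 = 1: r = r^2 * 39 mod 47 = 7^2 * 39 = 2*39 = 31
  bit 4 = 1: r = r^2 * 39 mod 47 = 31^2 * 39 = 21*39 = 20
  -> B = 20
s = B^a = 20^41 mod 47  (bits of 41 = 101001)
  bit 0 = 1: r = r^2 * 20 mod 47 = 1^2 * 20 = 1*20 = 20
  bit 1 = 0: r = r^2 mod 47 = 20^2 = 24
  bit 2 = 1: r = r^2 * 20 mod 47 = 24^2 * 20 = 12*20 = 5
  bit 3 = 0: r = r^2 mod 47 = 5^2 = 25
  bit 4 = 0: r = r^2 mod 47 = 25^2 = 14
  bit 5 = 1: r = r^2 * 20 mod 47 = 14^2 * 20 = 8*20 = 19
  -> s = B^a = 19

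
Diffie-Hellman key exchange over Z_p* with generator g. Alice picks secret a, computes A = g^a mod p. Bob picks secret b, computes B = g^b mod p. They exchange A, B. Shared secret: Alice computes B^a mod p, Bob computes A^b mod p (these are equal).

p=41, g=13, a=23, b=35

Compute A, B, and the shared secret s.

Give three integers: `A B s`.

Answer: 17 27 38

Derivation:
A = 13^23 mod 41  (bits of 23 = 10111)
  bit 0 = 1: r = r^2 * 13 mod 41 = 1^2 * 13 = 1*13 = 13
  bit 1 = 0: r = r^2 mod 41 = 13^2 = 5
  bit 2 = 1: r = r^2 * 13 mod 41 = 5^2 * 13 = 25*13 = 38
  bit 3 = 1: r = r^2 * 13 mod 41 = 38^2 * 13 = 9*13 = 35
  bit 4 = 1: r = r^2 * 13 mod 41 = 35^2 * 13 = 36*13 = 17
  -> A = 17
B = 13^35 mod 41  (bits of 35 = 100011)
  bit 0 = 1: r = r^2 * 13 mod 41 = 1^2 * 13 = 1*13 = 13
  bit 1 = 0: r = r^2 mod 41 = 13^2 = 5
  bit 2 = 0: r = r^2 mod 41 = 5^2 = 25
  bit 3 = 0: r = r^2 mod 41 = 25^2 = 10
  bit 4 = 1: r = r^2 * 13 mod 41 = 10^2 * 13 = 18*13 = 29
  bit 5 = 1: r = r^2 * 13 mod 41 = 29^2 * 13 = 21*13 = 27
  -> B = 27
s = B^a = 27^23 mod 41  (bits of 23 = 10111)
  bit 0 = 1: r = r^2 * 27 mod 41 = 1^2 * 27 = 1*27 = 27
  bit 1 = 0: r = r^2 mod 41 = 27^2 = 32
  bit 2 = 1: r = r^2 * 27 mod 41 = 32^2 * 27 = 40*27 = 14
  bit 3 = 1: r = r^2 * 27 mod 41 = 14^2 * 27 = 32*27 = 3
  bit 4 = 1: r = r^2 * 27 mod 41 = 3^2 * 27 = 9*27 = 38
  -> s = B^a = 38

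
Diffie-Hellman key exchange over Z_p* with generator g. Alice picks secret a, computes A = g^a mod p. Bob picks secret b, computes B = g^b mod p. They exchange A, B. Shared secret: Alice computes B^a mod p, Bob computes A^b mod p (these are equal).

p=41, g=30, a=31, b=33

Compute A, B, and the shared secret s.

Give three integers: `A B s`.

A = 30^31 mod 41  (bits of 31 = 11111)
  bit 0 = 1: r = r^2 * 30 mod 41 = 1^2 * 30 = 1*30 = 30
  bit 1 = 1: r = r^2 * 30 mod 41 = 30^2 * 30 = 39*30 = 22
  bit 2 = 1: r = r^2 * 30 mod 41 = 22^2 * 30 = 33*30 = 6
  bit 3 = 1: r = r^2 * 30 mod 41 = 6^2 * 30 = 36*30 = 14
  bit 4 = 1: r = r^2 * 30 mod 41 = 14^2 * 30 = 32*30 = 17
  -> A = 17
B = 30^33 mod 41  (bits of 33 = 100001)
  bit 0 = 1: r = r^2 * 30 mod 41 = 1^2 * 30 = 1*30 = 30
  bit 1 = 0: r = r^2 mod 41 = 30^2 = 39
  bit 2 = 0: r = r^2 mod 41 = 39^2 = 4
  bit 3 = 0: r = r^2 mod 41 = 4^2 = 16
  bit 4 = 0: r = r^2 mod 41 = 16^2 = 10
  bit 5 = 1: r = r^2 * 30 mod 41 = 10^2 * 30 = 18*30 = 7
  -> B = 7
s = B^a = 7^31 mod 41  (bits of 31 = 11111)
  bit 0 = 1: r = r^2 * 7 mod 41 = 1^2 * 7 = 1*7 = 7
  bit 1 = 1: r = r^2 * 7 mod 41 = 7^2 * 7 = 8*7 = 15
  bit 2 = 1: r = r^2 * 7 mod 41 = 15^2 * 7 = 20*7 = 17
  bit 3 = 1: r = r^2 * 7 mod 41 = 17^2 * 7 = 2*7 = 14
  bit 4 = 1: r = r^2 * 7 mod 41 = 14^2 * 7 = 32*7 = 19
  -> s = B^a = 19

Answer: 17 7 19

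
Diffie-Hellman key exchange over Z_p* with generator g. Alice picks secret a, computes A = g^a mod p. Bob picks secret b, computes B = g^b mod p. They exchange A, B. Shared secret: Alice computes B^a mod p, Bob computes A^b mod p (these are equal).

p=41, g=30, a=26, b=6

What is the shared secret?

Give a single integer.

Answer: 31

Derivation:
A = 30^26 mod 41  (bits of 26 = 11010)
  bit 0 = 1: r = r^2 * 30 mod 41 = 1^2 * 30 = 1*30 = 30
  bit 1 = 1: r = r^2 * 30 mod 41 = 30^2 * 30 = 39*30 = 22
  bit 2 = 0: r = r^2 mod 41 = 22^2 = 33
  bit 3 = 1: r = r^2 * 30 mod 41 = 33^2 * 30 = 23*30 = 34
  bit 4 = 0: r = r^2 mod 41 = 34^2 = 8
  -> A = 8
B = 30^6 mod 41  (bits of 6 = 110)
  bit 0 = 1: r = r^2 * 30 mod 41 = 1^2 * 30 = 1*30 = 30
  bit 1 = 1: r = r^2 * 30 mod 41 = 30^2 * 30 = 39*30 = 22
  bit 2 = 0: r = r^2 mod 41 = 22^2 = 33
  -> B = 33
s = B^a = 33^26 mod 41  (bits of 26 = 11010)
  bit 0 = 1: r = r^2 * 33 mod 41 = 1^2 * 33 = 1*33 = 33
  bit 1 = 1: r = r^2 * 33 mod 41 = 33^2 * 33 = 23*33 = 21
  bit 2 = 0: r = r^2 mod 41 = 21^2 = 31
  bit 3 = 1: r = r^2 * 33 mod 41 = 31^2 * 33 = 18*33 = 20
  bit 4 = 0: r = r^2 mod 41 = 20^2 = 31
  -> s = B^a = 31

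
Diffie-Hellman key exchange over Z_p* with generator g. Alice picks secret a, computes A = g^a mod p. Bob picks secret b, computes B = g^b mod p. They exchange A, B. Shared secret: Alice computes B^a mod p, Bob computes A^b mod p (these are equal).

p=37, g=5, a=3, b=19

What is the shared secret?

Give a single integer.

Answer: 23

Derivation:
A = 5^3 mod 37  (bits of 3 = 11)
  bit 0 = 1: r = r^2 * 5 mod 37 = 1^2 * 5 = 1*5 = 5
  bit 1 = 1: r = r^2 * 5 mod 37 = 5^2 * 5 = 25*5 = 14
  -> A = 14
B = 5^19 mod 37  (bits of 19 = 10011)
  bit 0 = 1: r = r^2 * 5 mod 37 = 1^2 * 5 = 1*5 = 5
  bit 1 = 0: r = r^2 mod 37 = 5^2 = 25
  bit 2 = 0: r = r^2 mod 37 = 25^2 = 33
  bit 3 = 1: r = r^2 * 5 mod 37 = 33^2 * 5 = 16*5 = 6
  bit 4 = 1: r = r^2 * 5 mod 37 = 6^2 * 5 = 36*5 = 32
  -> B = 32
s = B^a = 32^3 mod 37  (bits of 3 = 11)
  bit 0 = 1: r = r^2 * 32 mod 37 = 1^2 * 32 = 1*32 = 32
  bit 1 = 1: r = r^2 * 32 mod 37 = 32^2 * 32 = 25*32 = 23
  -> s = B^a = 23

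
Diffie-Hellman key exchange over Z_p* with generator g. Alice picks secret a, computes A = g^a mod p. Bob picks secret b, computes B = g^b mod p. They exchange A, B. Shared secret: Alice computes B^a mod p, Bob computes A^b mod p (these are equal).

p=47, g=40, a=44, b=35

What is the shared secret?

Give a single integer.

Answer: 27

Derivation:
A = 40^44 mod 47  (bits of 44 = 101100)
  bit 0 = 1: r = r^2 * 40 mod 47 = 1^2 * 40 = 1*40 = 40
  bit 1 = 0: r = r^2 mod 47 = 40^2 = 2
  bit 2 = 1: r = r^2 * 40 mod 47 = 2^2 * 40 = 4*40 = 19
  bit 3 = 1: r = r^2 * 40 mod 47 = 19^2 * 40 = 32*40 = 11
  bit 4 = 0: r = r^2 mod 47 = 11^2 = 27
  bit 5 = 0: r = r^2 mod 47 = 27^2 = 24
  -> A = 24
B = 40^35 mod 47  (bits of 35 = 100011)
  bit 0 = 1: r = r^2 * 40 mod 47 = 1^2 * 40 = 1*40 = 40
  bit 1 = 0: r = r^2 mod 47 = 40^2 = 2
  bit 2 = 0: r = r^2 mod 47 = 2^2 = 4
  bit 3 = 0: r = r^2 mod 47 = 4^2 = 16
  bit 4 = 1: r = r^2 * 40 mod 47 = 16^2 * 40 = 21*40 = 41
  bit 5 = 1: r = r^2 * 40 mod 47 = 41^2 * 40 = 36*40 = 30
  -> B = 30
s = B^a = 30^44 mod 47  (bits of 44 = 101100)
  bit 0 = 1: r = r^2 * 30 mod 47 = 1^2 * 30 = 1*30 = 30
  bit 1 = 0: r = r^2 mod 47 = 30^2 = 7
  bit 2 = 1: r = r^2 * 30 mod 47 = 7^2 * 30 = 2*30 = 13
  bit 3 = 1: r = r^2 * 30 mod 47 = 13^2 * 30 = 28*30 = 41
  bit 4 = 0: r = r^2 mod 47 = 41^2 = 36
  bit 5 = 0: r = r^2 mod 47 = 36^2 = 27
  -> s = B^a = 27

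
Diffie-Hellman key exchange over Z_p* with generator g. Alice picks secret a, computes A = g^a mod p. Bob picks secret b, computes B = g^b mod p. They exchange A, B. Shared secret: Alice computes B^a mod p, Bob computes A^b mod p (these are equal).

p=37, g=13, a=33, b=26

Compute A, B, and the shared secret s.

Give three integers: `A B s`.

Answer: 8 28 27

Derivation:
A = 13^33 mod 37  (bits of 33 = 100001)
  bit 0 = 1: r = r^2 * 13 mod 37 = 1^2 * 13 = 1*13 = 13
  bit 1 = 0: r = r^2 mod 37 = 13^2 = 21
  bit 2 = 0: r = r^2 mod 37 = 21^2 = 34
  bit 3 = 0: r = r^2 mod 37 = 34^2 = 9
  bit 4 = 0: r = r^2 mod 37 = 9^2 = 7
  bit 5 = 1: r = r^2 * 13 mod 37 = 7^2 * 13 = 12*13 = 8
  -> A = 8
B = 13^26 mod 37  (bits of 26 = 11010)
  bit 0 = 1: r = r^2 * 13 mod 37 = 1^2 * 13 = 1*13 = 13
  bit 1 = 1: r = r^2 * 13 mod 37 = 13^2 * 13 = 21*13 = 14
  bit 2 = 0: r = r^2 mod 37 = 14^2 = 11
  bit 3 = 1: r = r^2 * 13 mod 37 = 11^2 * 13 = 10*13 = 19
  bit 4 = 0: r = r^2 mod 37 = 19^2 = 28
  -> B = 28
s = B^a = 28^33 mod 37  (bits of 33 = 100001)
  bit 0 = 1: r = r^2 * 28 mod 37 = 1^2 * 28 = 1*28 = 28
  bit 1 = 0: r = r^2 mod 37 = 28^2 = 7
  bit 2 = 0: r = r^2 mod 37 = 7^2 = 12
  bit 3 = 0: r = r^2 mod 37 = 12^2 = 33
  bit 4 = 0: r = r^2 mod 37 = 33^2 = 16
  bit 5 = 1: r = r^2 * 28 mod 37 = 16^2 * 28 = 34*28 = 27
  -> s = B^a = 27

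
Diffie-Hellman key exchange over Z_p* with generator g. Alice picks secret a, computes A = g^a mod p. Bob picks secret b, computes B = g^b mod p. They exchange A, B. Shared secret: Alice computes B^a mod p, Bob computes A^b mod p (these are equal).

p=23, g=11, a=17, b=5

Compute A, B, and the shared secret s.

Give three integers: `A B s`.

A = 11^17 mod 23  (bits of 17 = 10001)
  bit 0 = 1: r = r^2 * 11 mod 23 = 1^2 * 11 = 1*11 = 11
  bit 1 = 0: r = r^2 mod 23 = 11^2 = 6
  bit 2 = 0: r = r^2 mod 23 = 6^2 = 13
  bit 3 = 0: r = r^2 mod 23 = 13^2 = 8
  bit 4 = 1: r = r^2 * 11 mod 23 = 8^2 * 11 = 18*11 = 14
  -> A = 14
B = 11^5 mod 23  (bits of 5 = 101)
  bit 0 = 1: r = r^2 * 11 mod 23 = 1^2 * 11 = 1*11 = 11
  bit 1 = 0: r = r^2 mod 23 = 11^2 = 6
  bit 2 = 1: r = r^2 * 11 mod 23 = 6^2 * 11 = 13*11 = 5
  -> B = 5
s = B^a = 5^17 mod 23  (bits of 17 = 10001)
  bit 0 = 1: r = r^2 * 5 mod 23 = 1^2 * 5 = 1*5 = 5
  bit 1 = 0: r = r^2 mod 23 = 5^2 = 2
  bit 2 = 0: r = r^2 mod 23 = 2^2 = 4
  bit 3 = 0: r = r^2 mod 23 = 4^2 = 16
  bit 4 = 1: r = r^2 * 5 mod 23 = 16^2 * 5 = 3*5 = 15
  -> s = B^a = 15

Answer: 14 5 15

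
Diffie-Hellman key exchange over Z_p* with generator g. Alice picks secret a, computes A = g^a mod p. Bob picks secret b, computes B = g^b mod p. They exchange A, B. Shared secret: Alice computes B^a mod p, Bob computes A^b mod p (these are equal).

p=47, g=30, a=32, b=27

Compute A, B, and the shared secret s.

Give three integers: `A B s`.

Answer: 21 45 42

Derivation:
A = 30^32 mod 47  (bits of 32 = 100000)
  bit 0 = 1: r = r^2 * 30 mod 47 = 1^2 * 30 = 1*30 = 30
  bit 1 = 0: r = r^2 mod 47 = 30^2 = 7
  bit 2 = 0: r = r^2 mod 47 = 7^2 = 2
  bit 3 = 0: r = r^2 mod 47 = 2^2 = 4
  bit 4 = 0: r = r^2 mod 47 = 4^2 = 16
  bit 5 = 0: r = r^2 mod 47 = 16^2 = 21
  -> A = 21
B = 30^27 mod 47  (bits of 27 = 11011)
  bit 0 = 1: r = r^2 * 30 mod 47 = 1^2 * 30 = 1*30 = 30
  bit 1 = 1: r = r^2 * 30 mod 47 = 30^2 * 30 = 7*30 = 22
  bit 2 = 0: r = r^2 mod 47 = 22^2 = 14
  bit 3 = 1: r = r^2 * 30 mod 47 = 14^2 * 30 = 8*30 = 5
  bit 4 = 1: r = r^2 * 30 mod 47 = 5^2 * 30 = 25*30 = 45
  -> B = 45
s = B^a = 45^32 mod 47  (bits of 32 = 100000)
  bit 0 = 1: r = r^2 * 45 mod 47 = 1^2 * 45 = 1*45 = 45
  bit 1 = 0: r = r^2 mod 47 = 45^2 = 4
  bit 2 = 0: r = r^2 mod 47 = 4^2 = 16
  bit 3 = 0: r = r^2 mod 47 = 16^2 = 21
  bit 4 = 0: r = r^2 mod 47 = 21^2 = 18
  bit 5 = 0: r = r^2 mod 47 = 18^2 = 42
  -> s = B^a = 42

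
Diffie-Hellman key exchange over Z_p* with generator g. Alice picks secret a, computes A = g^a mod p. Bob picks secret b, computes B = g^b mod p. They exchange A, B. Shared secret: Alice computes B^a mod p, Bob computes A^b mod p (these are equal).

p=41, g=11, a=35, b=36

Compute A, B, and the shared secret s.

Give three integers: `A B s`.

A = 11^35 mod 41  (bits of 35 = 100011)
  bit 0 = 1: r = r^2 * 11 mod 41 = 1^2 * 11 = 1*11 = 11
  bit 1 = 0: r = r^2 mod 41 = 11^2 = 39
  bit 2 = 0: r = r^2 mod 41 = 39^2 = 4
  bit 3 = 0: r = r^2 mod 41 = 4^2 = 16
  bit 4 = 1: r = r^2 * 11 mod 41 = 16^2 * 11 = 10*11 = 28
  bit 5 = 1: r = r^2 * 11 mod 41 = 28^2 * 11 = 5*11 = 14
  -> A = 14
B = 11^36 mod 41  (bits of 36 = 100100)
  bit 0 = 1: r = r^2 * 11 mod 41 = 1^2 * 11 = 1*11 = 11
  bit 1 = 0: r = r^2 mod 41 = 11^2 = 39
  bit 2 = 0: r = r^2 mod 41 = 39^2 = 4
  bit 3 = 1: r = r^2 * 11 mod 41 = 4^2 * 11 = 16*11 = 12
  bit 4 = 0: r = r^2 mod 41 = 12^2 = 21
  bit 5 = 0: r = r^2 mod 41 = 21^2 = 31
  -> B = 31
s = B^a = 31^35 mod 41  (bits of 35 = 100011)
  bit 0 = 1: r = r^2 * 31 mod 41 = 1^2 * 31 = 1*31 = 31
  bit 1 = 0: r = r^2 mod 41 = 31^2 = 18
  bit 2 = 0: r = r^2 mod 41 = 18^2 = 37
  bit 3 = 0: r = r^2 mod 41 = 37^2 = 16
  bit 4 = 1: r = r^2 * 31 mod 41 = 16^2 * 31 = 10*31 = 23
  bit 5 = 1: r = r^2 * 31 mod 41 = 23^2 * 31 = 37*31 = 40
  -> s = B^a = 40

Answer: 14 31 40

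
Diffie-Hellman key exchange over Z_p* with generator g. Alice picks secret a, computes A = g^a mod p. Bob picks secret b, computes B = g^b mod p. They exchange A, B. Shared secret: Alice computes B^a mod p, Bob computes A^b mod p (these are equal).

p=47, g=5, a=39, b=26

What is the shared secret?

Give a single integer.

Answer: 25

Derivation:
A = 5^39 mod 47  (bits of 39 = 100111)
  bit 0 = 1: r = r^2 * 5 mod 47 = 1^2 * 5 = 1*5 = 5
  bit 1 = 0: r = r^2 mod 47 = 5^2 = 25
  bit 2 = 0: r = r^2 mod 47 = 25^2 = 14
  bit 3 = 1: r = r^2 * 5 mod 47 = 14^2 * 5 = 8*5 = 40
  bit 4 = 1: r = r^2 * 5 mod 47 = 40^2 * 5 = 2*5 = 10
  bit 5 = 1: r = r^2 * 5 mod 47 = 10^2 * 5 = 6*5 = 30
  -> A = 30
B = 5^26 mod 47  (bits of 26 = 11010)
  bit 0 = 1: r = r^2 * 5 mod 47 = 1^2 * 5 = 1*5 = 5
  bit 1 = 1: r = r^2 * 5 mod 47 = 5^2 * 5 = 25*5 = 31
  bit 2 = 0: r = r^2 mod 47 = 31^2 = 21
  bit 3 = 1: r = r^2 * 5 mod 47 = 21^2 * 5 = 18*5 = 43
  bit 4 = 0: r = r^2 mod 47 = 43^2 = 16
  -> B = 16
s = B^a = 16^39 mod 47  (bits of 39 = 100111)
  bit 0 = 1: r = r^2 * 16 mod 47 = 1^2 * 16 = 1*16 = 16
  bit 1 = 0: r = r^2 mod 47 = 16^2 = 21
  bit 2 = 0: r = r^2 mod 47 = 21^2 = 18
  bit 3 = 1: r = r^2 * 16 mod 47 = 18^2 * 16 = 42*16 = 14
  bit 4 = 1: r = r^2 * 16 mod 47 = 14^2 * 16 = 8*16 = 34
  bit 5 = 1: r = r^2 * 16 mod 47 = 34^2 * 16 = 28*16 = 25
  -> s = B^a = 25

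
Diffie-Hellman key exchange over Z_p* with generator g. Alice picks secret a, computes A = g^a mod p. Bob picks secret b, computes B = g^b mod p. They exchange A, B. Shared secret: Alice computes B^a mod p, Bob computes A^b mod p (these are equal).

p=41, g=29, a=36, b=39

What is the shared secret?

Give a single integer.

A = 29^36 mod 41  (bits of 36 = 100100)
  bit 0 = 1: r = r^2 * 29 mod 41 = 1^2 * 29 = 1*29 = 29
  bit 1 = 0: r = r^2 mod 41 = 29^2 = 21
  bit 2 = 0: r = r^2 mod 41 = 21^2 = 31
  bit 3 = 1: r = r^2 * 29 mod 41 = 31^2 * 29 = 18*29 = 30
  bit 4 = 0: r = r^2 mod 41 = 30^2 = 39
  bit 5 = 0: r = r^2 mod 41 = 39^2 = 4
  -> A = 4
B = 29^39 mod 41  (bits of 39 = 100111)
  bit 0 = 1: r = r^2 * 29 mod 41 = 1^2 * 29 = 1*29 = 29
  bit 1 = 0: r = r^2 mod 41 = 29^2 = 21
  bit 2 = 0: r = r^2 mod 41 = 21^2 = 31
  bit 3 = 1: r = r^2 * 29 mod 41 = 31^2 * 29 = 18*29 = 30
  bit 4 = 1: r = r^2 * 29 mod 41 = 30^2 * 29 = 39*29 = 24
  bit 5 = 1: r = r^2 * 29 mod 41 = 24^2 * 29 = 2*29 = 17
  -> B = 17
s = B^a = 17^36 mod 41  (bits of 36 = 100100)
  bit 0 = 1: r = r^2 * 17 mod 41 = 1^2 * 17 = 1*17 = 17
  bit 1 = 0: r = r^2 mod 41 = 17^2 = 2
  bit 2 = 0: r = r^2 mod 41 = 2^2 = 4
  bit 3 = 1: r = r^2 * 17 mod 41 = 4^2 * 17 = 16*17 = 26
  bit 4 = 0: r = r^2 mod 41 = 26^2 = 20
  bit 5 = 0: r = r^2 mod 41 = 20^2 = 31
  -> s = B^a = 31

Answer: 31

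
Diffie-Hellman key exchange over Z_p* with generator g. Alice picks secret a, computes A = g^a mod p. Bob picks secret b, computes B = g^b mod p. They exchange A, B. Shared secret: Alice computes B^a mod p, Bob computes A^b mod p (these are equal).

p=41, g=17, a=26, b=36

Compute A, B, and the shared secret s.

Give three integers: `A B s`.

Answer: 33 31 10

Derivation:
A = 17^26 mod 41  (bits of 26 = 11010)
  bit 0 = 1: r = r^2 * 17 mod 41 = 1^2 * 17 = 1*17 = 17
  bit 1 = 1: r = r^2 * 17 mod 41 = 17^2 * 17 = 2*17 = 34
  bit 2 = 0: r = r^2 mod 41 = 34^2 = 8
  bit 3 = 1: r = r^2 * 17 mod 41 = 8^2 * 17 = 23*17 = 22
  bit 4 = 0: r = r^2 mod 41 = 22^2 = 33
  -> A = 33
B = 17^36 mod 41  (bits of 36 = 100100)
  bit 0 = 1: r = r^2 * 17 mod 41 = 1^2 * 17 = 1*17 = 17
  bit 1 = 0: r = r^2 mod 41 = 17^2 = 2
  bit 2 = 0: r = r^2 mod 41 = 2^2 = 4
  bit 3 = 1: r = r^2 * 17 mod 41 = 4^2 * 17 = 16*17 = 26
  bit 4 = 0: r = r^2 mod 41 = 26^2 = 20
  bit 5 = 0: r = r^2 mod 41 = 20^2 = 31
  -> B = 31
s = B^a = 31^26 mod 41  (bits of 26 = 11010)
  bit 0 = 1: r = r^2 * 31 mod 41 = 1^2 * 31 = 1*31 = 31
  bit 1 = 1: r = r^2 * 31 mod 41 = 31^2 * 31 = 18*31 = 25
  bit 2 = 0: r = r^2 mod 41 = 25^2 = 10
  bit 3 = 1: r = r^2 * 31 mod 41 = 10^2 * 31 = 18*31 = 25
  bit 4 = 0: r = r^2 mod 41 = 25^2 = 10
  -> s = B^a = 10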